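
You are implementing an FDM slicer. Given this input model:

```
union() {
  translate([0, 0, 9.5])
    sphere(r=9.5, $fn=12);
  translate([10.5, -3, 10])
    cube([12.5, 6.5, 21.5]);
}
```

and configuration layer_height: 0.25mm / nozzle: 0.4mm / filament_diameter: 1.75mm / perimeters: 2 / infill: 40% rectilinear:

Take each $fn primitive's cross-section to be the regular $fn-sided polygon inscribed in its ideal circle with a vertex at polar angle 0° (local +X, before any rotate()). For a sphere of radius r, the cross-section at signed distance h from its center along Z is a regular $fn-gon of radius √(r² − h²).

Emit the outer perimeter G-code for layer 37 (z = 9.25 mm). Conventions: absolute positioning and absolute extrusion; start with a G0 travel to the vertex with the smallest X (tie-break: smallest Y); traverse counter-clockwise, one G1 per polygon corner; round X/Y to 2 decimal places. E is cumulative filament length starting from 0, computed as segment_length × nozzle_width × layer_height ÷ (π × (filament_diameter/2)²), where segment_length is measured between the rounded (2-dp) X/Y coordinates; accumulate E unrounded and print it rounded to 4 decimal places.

At z = 9.25 mm: the r=9.5 sphere contributes a regular 12-gon of circumradius √(9.5²−0.25²) = 9.497; the cube at (10.5, -3) is not intersected at this z (z outside [10, 31.5]); Merging all regions: only the r=9.5 sphere is present, so the union is just that shape — 1 connected region. The outline is a single polygon with 12 vertices. Extrusion per mm of travel: 0.4 × 0.25 / (π × 0.875²) = 0.041575. Accumulating E over each segment gives final E = 2.4523.

G0 X-9.50 Y0.00 Z9.25
G1 X-8.22 Y-4.75 E0.2045
G1 X-4.75 Y-8.22 E0.4085
G1 X0.00 Y-9.50 E0.6131
G1 X4.75 Y-8.22 E0.8176
G1 X8.22 Y-4.75 E1.0216
G1 X9.50 Y0.00 E1.2262
G1 X8.22 Y4.75 E1.4307
G1 X4.75 Y8.22 E1.6347
G1 X0.00 Y9.50 E1.8392
G1 X-4.75 Y8.22 E2.0438
G1 X-8.22 Y4.75 E2.2478
G1 X-9.50 Y0.00 E2.4523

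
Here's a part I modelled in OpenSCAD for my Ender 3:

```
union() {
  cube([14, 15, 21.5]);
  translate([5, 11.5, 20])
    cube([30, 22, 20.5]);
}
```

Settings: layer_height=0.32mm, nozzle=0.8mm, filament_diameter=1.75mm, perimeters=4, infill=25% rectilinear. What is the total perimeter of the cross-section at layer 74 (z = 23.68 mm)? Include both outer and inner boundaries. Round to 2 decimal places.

104.00 mm

At z = 23.68 mm: the cube is not intersected at this z (z outside [0, 21.5]); the cube at (5, 11.5) (footprint 30×22) is included at this height (perimeter 104.00 mm); Taking the union: only the 30×22 cube at (5, 11.5) is present, so the union is just that shape — boundary = 104.00 mm. Overall, the cross-section is a single solid region. Total boundary length (outer) = 104.00 mm.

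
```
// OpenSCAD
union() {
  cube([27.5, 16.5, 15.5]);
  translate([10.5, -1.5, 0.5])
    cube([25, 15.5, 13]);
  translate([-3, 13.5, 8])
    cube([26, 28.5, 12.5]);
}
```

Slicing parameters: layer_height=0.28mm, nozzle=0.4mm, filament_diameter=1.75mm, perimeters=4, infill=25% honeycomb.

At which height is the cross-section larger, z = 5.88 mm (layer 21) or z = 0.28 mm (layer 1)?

layer 21 (z = 5.88 mm)

Layer 21 (z = 5.88): the 27.5×16.5 cube contributes its full rectangle (area 453.75 mm²); the cube at (10.5, -1.5) is present — its section is the full 25×15.5 rectangle (area 387.50 mm²); the cube at (-3, 13.5) does not reach this height (z outside [8, 20.5]); Merging all regions: the regions partially overlap — summed areas 841.25 mm² minus the doubly-counted overlap 238.00 mm² gives 603.25 mm² — area = 603.25 mm². So its area = 603.25 mm². Layer 1 (z = 0.28): the 27.5×16.5 cube contributes its full rectangle (area 453.75 mm²); the cube at (10.5, -1.5) is not intersected at this z (z outside [0.5, 13.5]); the cube at (-3, 13.5) does not reach this height (z outside [8, 20.5]); Taking the union: only the 27.5×16.5 cube is present, so the union is just that shape — area = 453.75 mm². So its area = 453.75 mm². Layer 21 is larger (603.25 vs 453.75 mm²).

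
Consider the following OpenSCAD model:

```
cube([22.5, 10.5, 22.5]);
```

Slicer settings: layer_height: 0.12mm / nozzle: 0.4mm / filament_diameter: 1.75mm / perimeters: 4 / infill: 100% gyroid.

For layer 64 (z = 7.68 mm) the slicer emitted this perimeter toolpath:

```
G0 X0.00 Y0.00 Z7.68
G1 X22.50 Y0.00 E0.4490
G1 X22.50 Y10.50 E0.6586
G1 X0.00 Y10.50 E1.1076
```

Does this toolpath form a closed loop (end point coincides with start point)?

Start point (G0): (0.00, 0.00). End point (last G1): the path does not return to the start — open.

no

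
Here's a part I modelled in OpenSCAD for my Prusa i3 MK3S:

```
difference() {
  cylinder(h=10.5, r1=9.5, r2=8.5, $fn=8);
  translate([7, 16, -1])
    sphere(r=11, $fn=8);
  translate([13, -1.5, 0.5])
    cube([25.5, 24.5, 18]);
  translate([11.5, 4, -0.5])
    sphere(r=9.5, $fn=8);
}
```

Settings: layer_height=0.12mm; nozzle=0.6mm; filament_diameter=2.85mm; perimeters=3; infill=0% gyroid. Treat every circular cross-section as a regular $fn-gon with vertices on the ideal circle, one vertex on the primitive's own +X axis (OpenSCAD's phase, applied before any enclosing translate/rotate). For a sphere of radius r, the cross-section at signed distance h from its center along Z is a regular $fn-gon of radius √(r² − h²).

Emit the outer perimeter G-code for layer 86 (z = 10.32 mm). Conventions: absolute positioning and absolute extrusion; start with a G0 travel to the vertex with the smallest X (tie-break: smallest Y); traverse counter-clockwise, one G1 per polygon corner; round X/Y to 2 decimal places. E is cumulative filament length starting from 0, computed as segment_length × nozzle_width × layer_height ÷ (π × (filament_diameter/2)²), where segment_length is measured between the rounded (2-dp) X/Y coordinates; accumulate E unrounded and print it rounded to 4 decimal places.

G0 X-8.52 Y0.00 Z10.32
G1 X-6.02 Y-6.02 E0.0736
G1 X0.00 Y-8.52 E0.1471
G1 X6.02 Y-6.02 E0.2207
G1 X8.52 Y0.00 E0.2943
G1 X6.02 Y6.02 E0.3678
G1 X0.00 Y8.52 E0.4414
G1 X-6.02 Y6.02 E0.5150
G1 X-8.52 Y0.00 E0.5886

At z = 10.32 mm: the cone contributes a regular 8-gon of circumradius 8.517 (interpolated between r1=9.5 and r2=8.5 at t=0.983); the sphere at (7, 16) is absent (|z−center|=11.320 > r=11); the cube at (13, -1.5) is present — its section is the full 25.5×24.5 rectangle; the sphere at (11.5, 4) does not reach this height (|z−center|=10.820 > r=9.5); Subtracting the remaining from the first: starting from the cone, the 25.5×24.5 cube at (13, -1.5) misses the remaining region (no effect) — 1 connected region. The outline is a single polygon with 8 vertices. Extrusion per mm of travel: 0.6 × 0.12 / (π × 1.425²) = 0.011286. Accumulating E over each segment gives final E = 0.5886.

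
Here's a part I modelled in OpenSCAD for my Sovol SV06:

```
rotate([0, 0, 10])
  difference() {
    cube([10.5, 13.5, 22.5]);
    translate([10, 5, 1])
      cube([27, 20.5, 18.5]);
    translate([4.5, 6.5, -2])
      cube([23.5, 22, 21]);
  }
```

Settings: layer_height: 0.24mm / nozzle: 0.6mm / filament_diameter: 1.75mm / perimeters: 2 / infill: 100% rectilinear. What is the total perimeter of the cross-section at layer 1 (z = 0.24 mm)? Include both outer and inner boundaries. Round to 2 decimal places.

At z = 0.24 mm: the cube (footprint 10.5×13.5) is included at this height (perimeter 48.00 mm); the cube at (10, 5) does not reach this height (z outside [1, 19.5]); the cube at (4.5, 6.5) is present — its section is the full 23.5×22 rectangle (perimeter 91.00 mm); Taking the first minus the rest: starting from the 10.5×13.5 cube, the 23.5×22 cube at (4.5, 6.5) partially overlaps it — only the 42.00 mm² overlap (of its 517.00 mm²) is removed, clipping the outline — boundary = 48.00 mm; (whole slice rotated 10° about Z — lengths, areas and connectivity unchanged). Overall, the cross-section is a single solid region. Total boundary length (outer) = 48.00 mm.

48.00 mm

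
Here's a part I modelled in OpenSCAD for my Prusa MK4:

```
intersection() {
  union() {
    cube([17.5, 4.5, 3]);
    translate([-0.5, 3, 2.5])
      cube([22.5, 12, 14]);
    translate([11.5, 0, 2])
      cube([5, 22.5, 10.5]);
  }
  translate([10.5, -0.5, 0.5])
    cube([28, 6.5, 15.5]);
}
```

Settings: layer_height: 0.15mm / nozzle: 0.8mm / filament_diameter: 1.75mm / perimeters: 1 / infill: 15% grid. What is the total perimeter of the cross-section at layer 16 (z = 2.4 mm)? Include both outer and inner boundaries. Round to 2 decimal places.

At z = 2.4 mm: the cube (footprint 17.5×4.5) is included at this height (perimeter 44.00 mm); the cube at (-0.5, 3) is absent (z outside [2.5, 16.5]); the 5×22.5 cube at (11.5, 0) contributes its full rectangle (perimeter 55.00 mm); Taking the union: the regions partially overlap (shared area 22.50 mm²), so the edge portions inside another operand are dropped and the merged outline is re-measured after clipping — boundary = 80.00 mm; the cube at (10.5, -0.5) (footprint 28×6.5) is included at this height (perimeter 69.00 mm); After intersecting: the 28×6.5 cube at (10.5, -0.5) partially overlaps that combined region; clipping to the common part keeps 39.00 mm² — boundary = 26.00 mm. Overall, the cross-section is a single solid region. Total boundary length (outer) = 26.00 mm.

26.00 mm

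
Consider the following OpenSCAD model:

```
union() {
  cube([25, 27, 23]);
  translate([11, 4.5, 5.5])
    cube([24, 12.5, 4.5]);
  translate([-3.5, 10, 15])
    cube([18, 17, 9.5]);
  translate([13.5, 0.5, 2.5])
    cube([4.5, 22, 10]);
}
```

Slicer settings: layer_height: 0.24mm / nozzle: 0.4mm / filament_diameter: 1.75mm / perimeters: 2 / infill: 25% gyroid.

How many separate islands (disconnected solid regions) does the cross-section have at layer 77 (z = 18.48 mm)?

At z = 18.48 mm: the cube (footprint 25×27) is included at this height; the cube at (11, 4.5) is not intersected at this z (z outside [5.5, 10]); the cube at (-3.5, 10) (footprint 18×17) is included at this height; the cube at (13.5, 0.5) is not intersected at this z (z outside [2.5, 12.5]); Merging all regions: the regions partially overlap (shared area 246.50 mm²), so overlapping operands fuse into one piece — 1 connected region. Overall, the cross-section is a single solid region. Island count = 1.

1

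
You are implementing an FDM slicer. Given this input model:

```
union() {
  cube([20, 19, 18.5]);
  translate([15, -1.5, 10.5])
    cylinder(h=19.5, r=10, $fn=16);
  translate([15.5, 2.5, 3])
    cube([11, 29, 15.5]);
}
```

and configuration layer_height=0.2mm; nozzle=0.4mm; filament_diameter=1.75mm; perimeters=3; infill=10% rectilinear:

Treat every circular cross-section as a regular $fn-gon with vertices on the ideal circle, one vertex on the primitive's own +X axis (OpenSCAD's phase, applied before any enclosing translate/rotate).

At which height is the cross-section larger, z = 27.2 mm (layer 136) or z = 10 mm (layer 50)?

layer 50 (z = 10 mm)

Layer 136 (z = 27.2): the cube does not reach this height (z outside [0, 18.5]); the r=10 cylinder at (15, -1.5) gives a regular 16-gon of circumradius 10 (constant along its height) (area = (16/2)·10.000²·sin(360°/16) = 306.15 mm²); the cube at (15.5, 2.5) is not intersected at this z (z outside [3, 18.5]); Merging all regions: only the r=10 cylinder at (15, -1.5) is present, so the union is just that shape — area = 306.15 mm². So its area = 306.15 mm². Layer 50 (z = 10): the 20×19 cube contributes its full rectangle (area 380.00 mm²); the cylinder at (15, -1.5) does not reach this height (z outside [10.5, 30]); the cube at (15.5, 2.5) (footprint 11×29) is included at this height (area 319.00 mm²); Combining (union): the regions partially overlap — summed areas 699.00 mm² minus the doubly-counted overlap 74.25 mm² gives 624.75 mm² — area = 624.75 mm². So its area = 624.75 mm². Layer 50 is larger (624.75 vs 306.15 mm²).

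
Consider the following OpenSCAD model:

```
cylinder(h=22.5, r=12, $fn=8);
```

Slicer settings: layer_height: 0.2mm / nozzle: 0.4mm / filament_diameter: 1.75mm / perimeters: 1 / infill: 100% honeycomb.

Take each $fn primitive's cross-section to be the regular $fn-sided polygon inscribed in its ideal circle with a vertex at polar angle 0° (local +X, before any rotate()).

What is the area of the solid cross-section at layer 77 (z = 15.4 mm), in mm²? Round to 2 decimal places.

407.29 mm²

At z = 15.4 mm: the cylinder: section is a regular 8-gon, circumradius r=12 (area = (8/2)·12.000²·sin(360°/8) = 407.29 mm²). Overall, the cross-section is a single solid region. Net area = 407.29 mm².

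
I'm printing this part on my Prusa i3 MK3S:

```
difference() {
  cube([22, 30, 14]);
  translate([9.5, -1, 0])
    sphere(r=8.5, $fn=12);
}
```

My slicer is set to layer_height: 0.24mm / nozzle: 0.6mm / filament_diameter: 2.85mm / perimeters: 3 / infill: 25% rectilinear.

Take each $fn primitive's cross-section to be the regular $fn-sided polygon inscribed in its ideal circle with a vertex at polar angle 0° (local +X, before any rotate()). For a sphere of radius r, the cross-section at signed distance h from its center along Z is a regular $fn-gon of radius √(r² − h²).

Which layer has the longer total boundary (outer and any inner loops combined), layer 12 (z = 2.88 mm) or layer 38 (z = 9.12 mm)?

Layer 12 (z = 2.88): the cube (footprint 22×30) is included at this height (perimeter 104.00 mm); the r=8.5 sphere at (9.5, -1) contributes a regular 12-gon of circumradius √(8.5²−2.88²) = 7.997 (perimeter = 2·12·7.997·sin(180°/12) = 49.68 mm); Subtracting the remaining from the first: starting from the 22×30 cube, the r=8.5 sphere at (9.5, -1) partially overlaps it — only the 80.21 mm² overlap (of its 191.87 mm²) is removed, clipping the outline — boundary = 111.31 mm. So its perimeter = 111.31 mm. Layer 38 (z = 9.12): the 22×30 cube contributes its full rectangle (perimeter 104.00 mm); the sphere at (9.5, -1) does not reach this height (|z−center|=9.120 > r=8.5); Subtracting the remaining from the first: none of the subtracted shapes is present at this height, so the 22×30 cube is unchanged — boundary = 104.00 mm. So its perimeter = 104.00 mm. Layer 12 is larger (111.31 vs 104.00 mm).

layer 12 (z = 2.88 mm)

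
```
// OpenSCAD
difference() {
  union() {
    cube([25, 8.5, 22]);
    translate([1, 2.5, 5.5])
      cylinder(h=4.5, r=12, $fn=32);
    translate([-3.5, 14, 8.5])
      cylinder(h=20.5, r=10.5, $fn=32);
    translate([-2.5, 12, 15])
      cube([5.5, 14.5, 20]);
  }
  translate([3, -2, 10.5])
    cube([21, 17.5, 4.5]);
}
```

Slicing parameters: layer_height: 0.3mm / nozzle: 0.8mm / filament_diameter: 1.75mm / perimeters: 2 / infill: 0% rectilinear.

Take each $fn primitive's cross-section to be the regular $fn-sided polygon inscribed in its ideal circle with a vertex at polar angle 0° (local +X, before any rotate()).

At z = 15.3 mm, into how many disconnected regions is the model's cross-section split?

At z = 15.3 mm: the cube is present — its section is the full 25×8.5 rectangle; the cylinder at (1, 2.5) is not intersected at this z (z outside [5.5, 10]); the cylinder at (-3.5, 14): section is a regular 32-gon, circumradius r=10.5; the 5.5×14.5 cube at (-2.5, 12) contributes its full rectangle; Taking the union: the regions partially overlap (shared area 78.48 mm²), so overlapping operands fuse into one piece — 1 connected region; the cube at (3, -2) is not intersected at this z (z outside [10.5, 15]); Subtracting the remaining from the first: none of the subtracted shapes is present at this height, so the result so far is unchanged — 1 connected region. The result has 1 disconnected region.

1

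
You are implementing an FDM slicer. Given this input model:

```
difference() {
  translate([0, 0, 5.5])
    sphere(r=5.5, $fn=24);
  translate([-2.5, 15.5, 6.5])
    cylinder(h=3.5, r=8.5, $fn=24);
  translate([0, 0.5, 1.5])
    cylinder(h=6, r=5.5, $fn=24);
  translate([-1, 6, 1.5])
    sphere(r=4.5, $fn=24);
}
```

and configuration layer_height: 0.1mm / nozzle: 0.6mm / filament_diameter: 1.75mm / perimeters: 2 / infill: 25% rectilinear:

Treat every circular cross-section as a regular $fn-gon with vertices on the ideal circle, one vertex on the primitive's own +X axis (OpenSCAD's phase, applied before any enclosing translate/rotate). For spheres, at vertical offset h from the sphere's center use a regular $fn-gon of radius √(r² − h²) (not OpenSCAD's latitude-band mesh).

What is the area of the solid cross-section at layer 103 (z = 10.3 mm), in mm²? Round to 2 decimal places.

22.39 mm²

At z = 10.3 mm: the r=5.5 sphere slices to a regular 24-gon of circumradius 2.685 (√(r²−h²) with h=4.8 from center) (area = (24/2)·2.685²·sin(360°/24) = 22.39 mm²); the cylinder at (-2.5, 15.5) does not reach this height (z outside [6.5, 10]); the cylinder at (0, 0.5) is absent (z outside [1.5, 7.5]); the sphere at (-1, 6) does not reach this height (|z−center|=8.800 > r=4.5); Taking the first minus the rest: none of the subtracted shapes is present at this height, so the r=5.5 sphere is unchanged — area = 22.39 mm². Overall, the cross-section is a single solid region. Net area = 22.39 mm².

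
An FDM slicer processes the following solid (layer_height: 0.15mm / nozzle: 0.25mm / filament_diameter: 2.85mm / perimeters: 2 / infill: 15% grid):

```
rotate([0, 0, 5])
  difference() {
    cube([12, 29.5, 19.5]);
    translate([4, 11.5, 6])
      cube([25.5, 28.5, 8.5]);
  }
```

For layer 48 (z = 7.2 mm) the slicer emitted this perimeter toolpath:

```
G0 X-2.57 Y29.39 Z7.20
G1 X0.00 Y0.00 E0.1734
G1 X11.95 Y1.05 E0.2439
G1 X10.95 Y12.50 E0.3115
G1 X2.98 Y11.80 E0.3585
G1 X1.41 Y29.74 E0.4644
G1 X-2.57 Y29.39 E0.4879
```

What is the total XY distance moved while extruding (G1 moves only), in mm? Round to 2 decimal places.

Sum the Euclidean lengths of each G1 segment: total = 83.00 mm.

83.00 mm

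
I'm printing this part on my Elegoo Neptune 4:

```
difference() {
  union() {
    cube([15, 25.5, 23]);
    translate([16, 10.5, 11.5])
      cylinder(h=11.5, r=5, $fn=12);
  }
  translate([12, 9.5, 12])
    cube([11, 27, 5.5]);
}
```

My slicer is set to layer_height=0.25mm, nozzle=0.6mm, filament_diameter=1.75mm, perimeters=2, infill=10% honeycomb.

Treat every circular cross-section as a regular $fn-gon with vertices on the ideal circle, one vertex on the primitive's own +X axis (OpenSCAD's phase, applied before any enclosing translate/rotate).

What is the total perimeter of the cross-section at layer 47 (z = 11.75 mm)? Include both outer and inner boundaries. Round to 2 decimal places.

89.14 mm

At z = 11.75 mm: the 15×25.5 cube contributes its full rectangle (perimeter 81.00 mm); the r=5 cylinder at (16, 10.5) contributes a regular 12-gon of circumradius 5 (perimeter = 2·12·5.000·sin(180°/12) = 31.06 mm); Taking the union: the regions partially overlap (shared area 27.77 mm²), so the edge portions inside another operand are dropped and the merged outline is re-measured after clipping — boundary = 89.14 mm; the cube at (12, 9.5) does not reach this height (z outside [12, 17.5]); Taking the first minus the rest: none of the subtracted shapes is present at this height, so that combined region is unchanged — boundary = 89.14 mm. Overall, the cross-section is a single solid region. Total boundary length (outer) = 89.14 mm.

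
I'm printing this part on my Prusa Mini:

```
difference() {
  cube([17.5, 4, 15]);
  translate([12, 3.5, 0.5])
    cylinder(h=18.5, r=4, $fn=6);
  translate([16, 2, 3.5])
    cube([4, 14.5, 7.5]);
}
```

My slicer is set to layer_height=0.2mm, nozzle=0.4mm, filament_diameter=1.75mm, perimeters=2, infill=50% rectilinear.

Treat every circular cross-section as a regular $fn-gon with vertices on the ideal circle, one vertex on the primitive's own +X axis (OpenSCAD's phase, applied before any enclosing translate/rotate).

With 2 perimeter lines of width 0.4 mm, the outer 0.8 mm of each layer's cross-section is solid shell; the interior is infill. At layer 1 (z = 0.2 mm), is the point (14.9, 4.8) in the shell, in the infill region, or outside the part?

outside

At z = 0.2 mm: the 17.5×4 cube contributes its full rectangle; the cylinder at (12, 3.5) is absent (z outside [0.5, 19]); the cube at (16, 2) does not reach this height (z outside [3.5, 11]); Subtracting the remaining from the first: none of the subtracted shapes is present at this height, so the 17.5×4 cube is unchanged — 1 connected region. Overall, the cross-section is a single solid region. The nearest boundary edge runs (17.50, 4.00)→(0.00, 4.00); distance from the point to it = 0.80 mm. The point is not inside any of the regions above, so it lies outside the cross-section (0.80 mm from the nearest boundary).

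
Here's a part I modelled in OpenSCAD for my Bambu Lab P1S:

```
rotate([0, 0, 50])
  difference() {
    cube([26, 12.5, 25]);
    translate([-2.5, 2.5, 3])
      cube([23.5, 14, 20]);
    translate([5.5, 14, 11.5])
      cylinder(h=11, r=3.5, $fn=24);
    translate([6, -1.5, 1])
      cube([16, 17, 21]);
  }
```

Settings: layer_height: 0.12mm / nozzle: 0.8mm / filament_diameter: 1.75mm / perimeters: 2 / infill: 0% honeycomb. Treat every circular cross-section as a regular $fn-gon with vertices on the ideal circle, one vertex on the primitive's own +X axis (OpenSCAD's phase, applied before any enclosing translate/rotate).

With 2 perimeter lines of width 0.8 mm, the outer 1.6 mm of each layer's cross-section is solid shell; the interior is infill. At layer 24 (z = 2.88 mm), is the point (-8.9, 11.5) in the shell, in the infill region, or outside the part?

At z = 2.88 mm: the cube is present — its section is the full 26×12.5 rectangle; the cube at (-2.5, 2.5) is not intersected at this z (z outside [3, 23]); the cylinder at (5.5, 14) does not reach this height (z outside [11.5, 22.5]); the cube at (6, -1.5) (footprint 16×17) is included at this height; After the difference (first − rest): starting from the 26×12.5 cube, the 16×17 cube at (6, -1.5) partially overlaps it — only the 200.00 mm² overlap (of its 272.00 mm²) is removed, clipping the outline — 2 connected regions; (whole slice rotated 50° about Z — lengths, areas and connectivity unchanged). Overall, the cross-section has 2 separate islands. Undo the 50° rotation: the query point maps to (3.089, 14.210) in the un-rotated model frame. The nearest boundary edge runs (0.00, 12.50)→(6.00, 12.50); distance from the point to it = 1.71 mm. The point is not inside any of the regions above, so it lies outside the cross-section (1.71 mm from the nearest boundary).

outside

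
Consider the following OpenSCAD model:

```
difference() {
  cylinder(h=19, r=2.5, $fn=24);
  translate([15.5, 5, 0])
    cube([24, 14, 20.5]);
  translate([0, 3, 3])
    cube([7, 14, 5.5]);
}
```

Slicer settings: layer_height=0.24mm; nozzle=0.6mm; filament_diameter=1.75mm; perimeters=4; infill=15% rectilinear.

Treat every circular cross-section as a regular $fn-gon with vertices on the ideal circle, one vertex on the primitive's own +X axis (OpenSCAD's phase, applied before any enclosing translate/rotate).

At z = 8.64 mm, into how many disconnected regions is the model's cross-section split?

1

At z = 8.64 mm: the r=2.5 cylinder contributes a regular 24-gon of circumradius 2.5; the cube at (15.5, 5) (footprint 24×14) is included at this height; the cube at (0, 3) does not reach this height (z outside [3, 8.5]); Subtracting the remaining from the first: starting from the r=2.5 cylinder, the 24×14 cube at (15.5, 5) misses the remaining region (no effect) — 1 connected region. The result has 1 disconnected region.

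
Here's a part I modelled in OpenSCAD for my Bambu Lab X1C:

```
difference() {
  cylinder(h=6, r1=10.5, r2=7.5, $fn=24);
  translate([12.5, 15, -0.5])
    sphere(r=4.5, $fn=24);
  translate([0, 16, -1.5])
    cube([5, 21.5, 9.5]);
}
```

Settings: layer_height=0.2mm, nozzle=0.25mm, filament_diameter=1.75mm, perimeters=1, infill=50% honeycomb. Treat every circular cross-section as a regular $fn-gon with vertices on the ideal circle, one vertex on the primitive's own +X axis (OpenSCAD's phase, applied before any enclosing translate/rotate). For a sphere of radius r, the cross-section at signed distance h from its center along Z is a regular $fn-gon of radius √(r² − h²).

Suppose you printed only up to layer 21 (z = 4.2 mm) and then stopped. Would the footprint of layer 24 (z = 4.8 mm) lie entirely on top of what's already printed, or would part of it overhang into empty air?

Compare the two slices. At z = 4.2: the cone contributes a regular 24-gon of circumradius 8.400 (interpolated between r1=10.5 and r2=7.5 at t=0.700) (area = (24/2)·8.400²·sin(360°/24) = 219.15 mm²); the sphere at (12.5, 15) does not reach this height (|z−center|=4.700 > r=4.5); the cube at (0, 16) (footprint 5×21.5) is included at this height (area 107.50 mm²); Taking the first minus the rest: starting from the cone (219.15 mm²), the 5×21.5 cube at (0, 16) misses the remaining region (no effect) — area = 219.15 mm². At z = 4.8: the cone (r1=10.5→r2=7.5) has section circumradius 8.100 here — a regular 24-gon (area = (24/2)·8.100²·sin(360°/24) = 203.77 mm²); the sphere at (12.5, 15) is absent (|z−center|=5.300 > r=4.5); the cube at (0, 16) is present — its section is the full 5×21.5 rectangle (area 107.50 mm²); Subtracting the remaining from the first: starting from the cone (203.77 mm²), the 5×21.5 cube at (0, 16) misses the remaining region (no effect) — area = 203.77 mm². Checking containment: the cross-section at z = 4.8 is a subset of the cross-section at z = 4.2.

entirely on top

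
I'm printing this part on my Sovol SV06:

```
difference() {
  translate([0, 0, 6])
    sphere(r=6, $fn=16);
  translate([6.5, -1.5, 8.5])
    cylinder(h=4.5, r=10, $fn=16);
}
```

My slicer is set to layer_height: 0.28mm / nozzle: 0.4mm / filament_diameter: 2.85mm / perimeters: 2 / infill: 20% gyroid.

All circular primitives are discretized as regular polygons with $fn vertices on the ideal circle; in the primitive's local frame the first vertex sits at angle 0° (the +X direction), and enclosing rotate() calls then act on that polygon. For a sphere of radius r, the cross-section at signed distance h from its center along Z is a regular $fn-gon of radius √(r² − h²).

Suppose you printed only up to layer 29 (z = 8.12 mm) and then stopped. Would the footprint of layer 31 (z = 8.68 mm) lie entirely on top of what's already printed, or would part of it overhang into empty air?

Compare the two slices. At z = 8.12: the sphere: section is a regular 16-gon, circumradius = √(r²−h²) = √(6²−2.12²) = 5.613 (area = (16/2)·5.613²·sin(360°/16) = 96.45 mm²); the cylinder at (6.5, -1.5) does not reach this height (z outside [8.5, 13]); After the difference (first − rest): none of the subtracted shapes is present at this height, so the r=6 sphere is unchanged — area = 96.45 mm². At z = 8.68: the r=6 sphere contributes a regular 16-gon of circumradius √(6²−2.68²) = 5.368 (area = (16/2)·5.368²·sin(360°/16) = 88.22 mm²); the r=10 cylinder at (6.5, -1.5) contributes a regular 16-gon of circumradius 10 (area = (16/2)·10.000²·sin(360°/16) = 306.15 mm²); Subtracting the remaining from the first: starting from the r=6 sphere (88.22 mm²), the r=10 cylinder at (6.5, -1.5) partially overlaps it — only the 72.35 mm² overlap (of its 306.15 mm²) is removed, clipping the outline — area = 15.88 mm². Checking containment: the cross-section at z = 8.68 is a subset of the cross-section at z = 8.12.

entirely on top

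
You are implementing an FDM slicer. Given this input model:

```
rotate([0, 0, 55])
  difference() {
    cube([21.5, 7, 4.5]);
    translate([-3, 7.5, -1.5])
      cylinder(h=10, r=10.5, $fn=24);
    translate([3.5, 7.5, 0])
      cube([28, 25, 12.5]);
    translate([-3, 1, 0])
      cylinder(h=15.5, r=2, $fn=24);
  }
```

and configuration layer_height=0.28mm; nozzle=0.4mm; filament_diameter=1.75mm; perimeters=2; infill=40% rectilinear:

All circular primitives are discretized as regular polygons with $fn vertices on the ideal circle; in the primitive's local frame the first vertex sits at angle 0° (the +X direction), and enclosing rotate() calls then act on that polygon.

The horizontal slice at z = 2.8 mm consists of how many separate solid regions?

1

At z = 2.8 mm: the cube (footprint 21.5×7) is included at this height; the r=10.5 cylinder at (-3, 7.5) gives a regular 24-gon of circumradius 10.5 (constant along its height); the 28×25 cube at (3.5, 7.5) contributes its full rectangle; the cylinder at (-3, 1): section is a regular 24-gon, circumradius r=2; After the difference (first − rest): starting from the 21.5×7 cube, the r=10.5 cylinder at (-3, 7.5) partially overlaps it — only the 44.69 mm² overlap (of its 342.42 mm²) is removed, clipping the outline; the 28×25 cube at (3.5, 7.5) misses the remaining region (no effect); the r=2 cylinder at (-3, 1) misses the remaining region (no effect) — 1 connected region; (whole slice rotated 55° about Z — lengths, areas and connectivity unchanged). The result has 1 disconnected region.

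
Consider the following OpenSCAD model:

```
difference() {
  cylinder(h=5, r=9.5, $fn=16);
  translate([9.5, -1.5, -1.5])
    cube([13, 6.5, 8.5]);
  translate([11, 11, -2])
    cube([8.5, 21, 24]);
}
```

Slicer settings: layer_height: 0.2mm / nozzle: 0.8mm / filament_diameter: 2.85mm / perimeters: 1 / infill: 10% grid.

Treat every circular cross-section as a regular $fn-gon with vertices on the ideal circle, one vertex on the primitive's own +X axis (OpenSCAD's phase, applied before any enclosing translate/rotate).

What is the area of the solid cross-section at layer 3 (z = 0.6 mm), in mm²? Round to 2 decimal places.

276.30 mm²

At z = 0.6 mm: the r=9.5 cylinder contributes a regular 16-gon of circumradius 9.5 (area = (16/2)·9.500²·sin(360°/16) = 276.30 mm²); the 13×6.5 cube at (9.5, -1.5) contributes its full rectangle (area 84.50 mm²); the 8.5×21 cube at (11, 11) contributes its full rectangle (area 178.50 mm²); Taking the first minus the rest: starting from the r=9.5 cylinder (276.30 mm²), the 13×6.5 cube at (9.5, -1.5) misses the remaining region (no effect); the 8.5×21 cube at (11, 11) misses the remaining region (no effect) — area = 276.30 mm². Overall, the cross-section is a single solid region. Net area = 276.30 mm².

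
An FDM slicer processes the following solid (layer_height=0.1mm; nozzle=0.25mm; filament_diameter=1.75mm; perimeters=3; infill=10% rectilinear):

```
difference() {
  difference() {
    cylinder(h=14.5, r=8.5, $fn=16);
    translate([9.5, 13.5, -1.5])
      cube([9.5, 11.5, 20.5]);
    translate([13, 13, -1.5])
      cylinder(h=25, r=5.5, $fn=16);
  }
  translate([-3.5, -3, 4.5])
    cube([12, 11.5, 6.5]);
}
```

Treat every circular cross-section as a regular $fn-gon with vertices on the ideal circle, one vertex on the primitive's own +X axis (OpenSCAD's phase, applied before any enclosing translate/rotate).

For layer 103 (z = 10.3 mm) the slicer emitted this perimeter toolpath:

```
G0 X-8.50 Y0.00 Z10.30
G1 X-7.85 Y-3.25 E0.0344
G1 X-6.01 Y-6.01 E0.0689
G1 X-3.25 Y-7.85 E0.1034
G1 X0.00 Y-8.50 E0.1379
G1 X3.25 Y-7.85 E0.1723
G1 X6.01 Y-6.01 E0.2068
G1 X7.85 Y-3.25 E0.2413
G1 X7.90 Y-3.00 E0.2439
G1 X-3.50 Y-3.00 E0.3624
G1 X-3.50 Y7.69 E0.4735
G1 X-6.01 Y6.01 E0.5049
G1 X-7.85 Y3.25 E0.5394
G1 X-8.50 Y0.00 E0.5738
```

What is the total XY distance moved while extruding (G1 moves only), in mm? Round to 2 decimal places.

55.21 mm

Sum the Euclidean lengths of each G1 segment: total = 55.21 mm.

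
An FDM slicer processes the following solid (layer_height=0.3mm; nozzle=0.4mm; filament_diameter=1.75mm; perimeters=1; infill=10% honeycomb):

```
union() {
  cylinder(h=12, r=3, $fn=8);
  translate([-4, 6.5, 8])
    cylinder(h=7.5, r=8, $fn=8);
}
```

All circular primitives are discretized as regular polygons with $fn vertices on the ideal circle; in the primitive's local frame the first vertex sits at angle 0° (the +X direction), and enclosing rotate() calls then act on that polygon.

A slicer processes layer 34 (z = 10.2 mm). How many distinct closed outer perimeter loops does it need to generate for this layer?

1

At z = 10.2 mm: the r=3 cylinder gives a regular 8-gon of circumradius 3 (constant along its height); the r=8 cylinder at (-4, 6.5) contributes a regular 8-gon of circumradius 8; Merging all regions: the regions partially overlap (shared area 11.50 mm²), so overlapping operands fuse into one piece — 1 connected region. The result has 1 disconnected region.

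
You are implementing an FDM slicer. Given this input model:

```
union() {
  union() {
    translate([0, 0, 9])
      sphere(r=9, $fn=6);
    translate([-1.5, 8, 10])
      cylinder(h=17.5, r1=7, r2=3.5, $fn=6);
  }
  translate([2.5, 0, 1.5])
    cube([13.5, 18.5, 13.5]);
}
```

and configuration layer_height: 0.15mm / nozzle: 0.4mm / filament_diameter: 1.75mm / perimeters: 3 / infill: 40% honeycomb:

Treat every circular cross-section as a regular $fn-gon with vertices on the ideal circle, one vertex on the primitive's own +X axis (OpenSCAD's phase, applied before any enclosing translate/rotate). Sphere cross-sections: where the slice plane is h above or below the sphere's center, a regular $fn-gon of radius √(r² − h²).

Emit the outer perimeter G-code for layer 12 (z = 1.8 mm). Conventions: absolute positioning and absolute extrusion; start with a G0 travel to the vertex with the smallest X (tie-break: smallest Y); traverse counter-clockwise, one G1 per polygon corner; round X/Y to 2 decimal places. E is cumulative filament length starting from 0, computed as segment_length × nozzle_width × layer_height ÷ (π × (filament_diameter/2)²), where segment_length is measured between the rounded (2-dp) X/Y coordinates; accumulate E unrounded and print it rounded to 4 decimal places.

G0 X-5.40 Y0.00 Z1.80
G1 X-2.70 Y-4.68 E0.1348
G1 X2.70 Y-4.68 E0.2695
G1 X5.40 Y0.00 E0.4043
G1 X16.00 Y0.00 E0.6687
G1 X16.00 Y18.50 E1.1302
G1 X2.50 Y18.50 E1.4669
G1 X2.50 Y4.68 E1.8117
G1 X-2.70 Y4.68 E1.9414
G1 X-5.40 Y0.00 E2.0762

At z = 1.8 mm: the r=9 sphere slices to a regular 6-gon of circumradius 5.400 (√(r²−h²) with h=7.2 from center); the cone at (-1.5, 8) is not intersected at this z (z outside [10, 27.5]); Combining (union): only the r=9 sphere is present, so the union is just that shape — 1 connected region; the 13.5×18.5 cube at (2.5, 0) contributes its full rectangle; Merging all regions: the regions partially overlap (shared area 7.25 mm²), so overlapping operands fuse into one piece — 1 connected region. The outline is a single polygon with 9 vertices. Extrusion per mm of travel: 0.4 × 0.15 / (π × 0.875²) = 0.024945. Accumulating E over each segment gives final E = 2.0762.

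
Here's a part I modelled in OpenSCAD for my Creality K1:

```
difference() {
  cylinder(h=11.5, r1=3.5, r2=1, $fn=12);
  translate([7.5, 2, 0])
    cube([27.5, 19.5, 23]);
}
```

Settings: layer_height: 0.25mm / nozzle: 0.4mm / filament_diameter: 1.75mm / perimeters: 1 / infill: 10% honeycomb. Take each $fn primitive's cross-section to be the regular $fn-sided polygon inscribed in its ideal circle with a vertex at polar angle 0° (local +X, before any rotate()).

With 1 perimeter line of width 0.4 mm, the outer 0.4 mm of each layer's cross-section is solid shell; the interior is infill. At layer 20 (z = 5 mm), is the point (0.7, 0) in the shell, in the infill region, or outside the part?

At z = 5 mm: the cone: at t=0.435 of its height the radius interpolates to r₁+(r₂−r₁)t = 2.413, giving a regular 12-gon of that circumradius; the cube at (7.5, 2) (footprint 27.5×19.5) is included at this height; Subtracting the remaining from the first: starting from the cone, the 27.5×19.5 cube at (7.5, 2) misses the remaining region (no effect) — 1 connected region. Overall, the cross-section is a single solid region. The nearest boundary edge runs (2.41, 0.00)→(2.09, -1.21); distance from the point to it = 1.65 mm. The point is inside the cross-section and 1.65 mm from the nearest boundary — more than the 0.4 mm shell width (1 × 0.4), so it's in the infill interior.

infill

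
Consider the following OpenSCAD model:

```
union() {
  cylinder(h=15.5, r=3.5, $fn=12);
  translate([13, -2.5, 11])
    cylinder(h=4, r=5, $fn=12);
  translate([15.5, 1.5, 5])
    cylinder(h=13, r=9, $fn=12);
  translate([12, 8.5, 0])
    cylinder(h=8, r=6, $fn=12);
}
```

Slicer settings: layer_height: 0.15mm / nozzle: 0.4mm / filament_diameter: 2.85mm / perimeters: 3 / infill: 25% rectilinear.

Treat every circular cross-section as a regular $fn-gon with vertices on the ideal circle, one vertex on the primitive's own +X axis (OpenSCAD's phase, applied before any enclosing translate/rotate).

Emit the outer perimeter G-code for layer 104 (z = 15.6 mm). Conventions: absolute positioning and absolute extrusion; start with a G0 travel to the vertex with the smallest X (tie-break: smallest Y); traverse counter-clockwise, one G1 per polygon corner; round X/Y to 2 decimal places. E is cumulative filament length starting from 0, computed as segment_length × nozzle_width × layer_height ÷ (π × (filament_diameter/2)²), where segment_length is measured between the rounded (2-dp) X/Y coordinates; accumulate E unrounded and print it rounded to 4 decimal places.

G0 X6.50 Y1.50 Z15.60
G1 X7.71 Y-3.00 E0.0438
G1 X11.00 Y-6.29 E0.0876
G1 X15.50 Y-7.50 E0.1314
G1 X20.00 Y-6.29 E0.1752
G1 X23.29 Y-3.00 E0.2190
G1 X24.50 Y1.50 E0.2628
G1 X23.29 Y6.00 E0.3067
G1 X20.00 Y9.29 E0.3504
G1 X15.50 Y10.50 E0.3942
G1 X11.00 Y9.29 E0.4381
G1 X7.71 Y6.00 E0.4818
G1 X6.50 Y1.50 E0.5257

At z = 15.6 mm: the cylinder is absent (z outside [0, 15.5]); the cylinder at (13, -2.5) is not intersected at this z (z outside [11, 15]); the cylinder at (15.5, 1.5): section is a regular 12-gon, circumradius r=9; the cylinder at (12, 8.5) is not intersected at this z (z outside [0, 8]); Combining (union): only the r=9 cylinder at (15.5, 1.5) is present, so the union is just that shape — 1 connected region. The outline is a single polygon with 12 vertices. Extrusion per mm of travel: 0.4 × 0.15 / (π × 1.425²) = 0.009405. Accumulating E over each segment gives final E = 0.5257.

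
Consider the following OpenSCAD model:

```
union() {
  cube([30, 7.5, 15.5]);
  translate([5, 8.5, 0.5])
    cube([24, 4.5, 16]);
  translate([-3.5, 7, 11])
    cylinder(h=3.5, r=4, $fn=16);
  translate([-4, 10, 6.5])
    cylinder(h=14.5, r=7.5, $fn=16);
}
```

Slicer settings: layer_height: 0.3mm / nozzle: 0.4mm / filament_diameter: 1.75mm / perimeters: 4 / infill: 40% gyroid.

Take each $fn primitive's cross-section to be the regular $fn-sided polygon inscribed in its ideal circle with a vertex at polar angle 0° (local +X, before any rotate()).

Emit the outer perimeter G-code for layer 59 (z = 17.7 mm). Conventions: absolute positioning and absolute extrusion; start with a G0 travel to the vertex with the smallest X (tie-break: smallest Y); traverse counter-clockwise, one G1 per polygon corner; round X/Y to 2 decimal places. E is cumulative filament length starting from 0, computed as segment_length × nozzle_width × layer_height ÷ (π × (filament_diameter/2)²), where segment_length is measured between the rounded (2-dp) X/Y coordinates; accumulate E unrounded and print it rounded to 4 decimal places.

At z = 17.7 mm: the cube is absent (z outside [0, 15.5]); the cube at (5, 8.5) is absent (z outside [0.5, 16.5]); the cylinder at (-3.5, 7) does not reach this height (z outside [11, 14.5]); the r=7.5 cylinder at (-4, 10) gives a regular 16-gon of circumradius 7.5 (constant along its height); Combining (union): only the r=7.5 cylinder at (-4, 10) is present, so the union is just that shape — 1 connected region. The outline is a single polygon with 16 vertices. Extrusion per mm of travel: 0.4 × 0.3 / (π × 0.875²) = 0.049890. Accumulating E over each segment gives final E = 2.3357.

G0 X-11.50 Y10.00 Z17.70
G1 X-10.93 Y7.13 E0.1460
G1 X-9.30 Y4.70 E0.2920
G1 X-6.87 Y3.07 E0.4379
G1 X-4.00 Y2.50 E0.5839
G1 X-1.13 Y3.07 E0.7299
G1 X1.30 Y4.70 E0.8759
G1 X2.93 Y7.13 E1.0219
G1 X3.50 Y10.00 E1.1679
G1 X2.93 Y12.87 E1.3138
G1 X1.30 Y15.30 E1.4598
G1 X-1.13 Y16.93 E1.6058
G1 X-4.00 Y17.50 E1.7518
G1 X-6.87 Y16.93 E1.8978
G1 X-9.30 Y15.30 E2.0437
G1 X-10.93 Y12.87 E2.1897
G1 X-11.50 Y10.00 E2.3357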